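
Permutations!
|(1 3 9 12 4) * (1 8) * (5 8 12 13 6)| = |(1 3 9 13 6 5 8)(4 12)| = 14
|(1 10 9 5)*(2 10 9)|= |(1 9 5)(2 10)|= 6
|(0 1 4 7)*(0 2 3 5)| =|(0 1 4 7 2 3 5)| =7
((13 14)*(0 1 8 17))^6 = ((0 1 8 17)(13 14))^6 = (0 8)(1 17)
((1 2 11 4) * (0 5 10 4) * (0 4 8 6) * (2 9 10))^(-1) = ((0 5 2 11 4 1 9 10 8 6))^(-1) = (0 6 8 10 9 1 4 11 2 5)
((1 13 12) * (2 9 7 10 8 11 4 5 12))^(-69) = ((1 13 2 9 7 10 8 11 4 5 12))^(-69) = (1 4 10 2 12 11 7 13 5 8 9)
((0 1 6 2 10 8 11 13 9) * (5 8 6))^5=((0 1 5 8 11 13 9)(2 10 6))^5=(0 13 8 1 9 11 5)(2 6 10)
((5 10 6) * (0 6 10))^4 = (10)(0 6 5)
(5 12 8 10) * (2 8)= [0, 1, 8, 3, 4, 12, 6, 7, 10, 9, 5, 11, 2]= (2 8 10 5 12)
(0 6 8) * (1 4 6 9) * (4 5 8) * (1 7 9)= (0 1 5 8)(4 6)(7 9)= [1, 5, 2, 3, 6, 8, 4, 9, 0, 7]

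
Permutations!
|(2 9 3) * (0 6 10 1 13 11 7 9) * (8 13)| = 11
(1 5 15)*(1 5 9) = (1 9)(5 15) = [0, 9, 2, 3, 4, 15, 6, 7, 8, 1, 10, 11, 12, 13, 14, 5]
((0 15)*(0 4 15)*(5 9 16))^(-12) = ((4 15)(5 9 16))^(-12) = (16)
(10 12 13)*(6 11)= (6 11)(10 12 13)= [0, 1, 2, 3, 4, 5, 11, 7, 8, 9, 12, 6, 13, 10]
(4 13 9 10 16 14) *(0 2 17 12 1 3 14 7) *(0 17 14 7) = (0 2 14 4 13 9 10 16)(1 3 7 17 12) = [2, 3, 14, 7, 13, 5, 6, 17, 8, 10, 16, 11, 1, 9, 4, 15, 0, 12]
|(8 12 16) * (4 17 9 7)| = 12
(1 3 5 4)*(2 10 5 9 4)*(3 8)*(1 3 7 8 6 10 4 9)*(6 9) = [0, 9, 4, 1, 3, 2, 10, 8, 7, 6, 5] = (1 9 6 10 5 2 4 3)(7 8)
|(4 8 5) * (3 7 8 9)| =6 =|(3 7 8 5 4 9)|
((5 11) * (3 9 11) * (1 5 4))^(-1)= ((1 5 3 9 11 4))^(-1)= (1 4 11 9 3 5)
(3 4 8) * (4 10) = (3 10 4 8) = [0, 1, 2, 10, 8, 5, 6, 7, 3, 9, 4]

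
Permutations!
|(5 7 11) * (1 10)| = |(1 10)(5 7 11)| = 6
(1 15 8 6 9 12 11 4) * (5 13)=(1 15 8 6 9 12 11 4)(5 13)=[0, 15, 2, 3, 1, 13, 9, 7, 6, 12, 10, 4, 11, 5, 14, 8]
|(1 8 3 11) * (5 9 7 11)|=|(1 8 3 5 9 7 11)|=7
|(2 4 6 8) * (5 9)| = 4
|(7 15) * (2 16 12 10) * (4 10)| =10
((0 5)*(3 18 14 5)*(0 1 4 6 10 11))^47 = ((0 3 18 14 5 1 4 6 10 11))^47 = (0 6 5 3 10 1 18 11 4 14)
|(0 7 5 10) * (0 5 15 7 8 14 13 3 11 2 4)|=8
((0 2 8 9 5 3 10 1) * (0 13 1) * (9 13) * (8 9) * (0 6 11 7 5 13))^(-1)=((0 2 9 13 1 8)(3 10 6 11 7 5))^(-1)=(0 8 1 13 9 2)(3 5 7 11 6 10)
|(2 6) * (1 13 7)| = 6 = |(1 13 7)(2 6)|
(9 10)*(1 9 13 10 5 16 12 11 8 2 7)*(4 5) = (1 9 4 5 16 12 11 8 2 7)(10 13) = [0, 9, 7, 3, 5, 16, 6, 1, 2, 4, 13, 8, 11, 10, 14, 15, 12]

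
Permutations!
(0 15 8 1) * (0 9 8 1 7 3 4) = (0 15 1 9 8 7 3 4) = [15, 9, 2, 4, 0, 5, 6, 3, 7, 8, 10, 11, 12, 13, 14, 1]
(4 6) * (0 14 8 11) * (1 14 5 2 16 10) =(0 5 2 16 10 1 14 8 11)(4 6) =[5, 14, 16, 3, 6, 2, 4, 7, 11, 9, 1, 0, 12, 13, 8, 15, 10]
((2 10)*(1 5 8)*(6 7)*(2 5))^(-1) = (1 8 5 10 2)(6 7)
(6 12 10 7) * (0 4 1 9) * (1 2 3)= (0 4 2 3 1 9)(6 12 10 7)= [4, 9, 3, 1, 2, 5, 12, 6, 8, 0, 7, 11, 10]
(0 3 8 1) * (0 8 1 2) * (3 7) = [7, 8, 0, 1, 4, 5, 6, 3, 2] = (0 7 3 1 8 2)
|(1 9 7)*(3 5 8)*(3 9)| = 6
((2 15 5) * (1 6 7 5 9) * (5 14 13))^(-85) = (1 5 6 2 7 15 14 9 13)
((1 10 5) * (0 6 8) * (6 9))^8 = ((0 9 6 8)(1 10 5))^8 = (1 5 10)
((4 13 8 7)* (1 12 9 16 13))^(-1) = (1 4 7 8 13 16 9 12)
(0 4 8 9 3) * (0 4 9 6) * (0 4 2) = (0 9 3 2)(4 8 6) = [9, 1, 0, 2, 8, 5, 4, 7, 6, 3]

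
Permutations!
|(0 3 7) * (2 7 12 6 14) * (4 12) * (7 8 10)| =|(0 3 4 12 6 14 2 8 10 7)| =10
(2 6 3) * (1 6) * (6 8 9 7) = (1 8 9 7 6 3 2) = [0, 8, 1, 2, 4, 5, 3, 6, 9, 7]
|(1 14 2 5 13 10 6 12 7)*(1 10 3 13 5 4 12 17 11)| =|(1 14 2 4 12 7 10 6 17 11)(3 13)| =10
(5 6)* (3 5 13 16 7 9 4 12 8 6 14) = [0, 1, 2, 5, 12, 14, 13, 9, 6, 4, 10, 11, 8, 16, 3, 15, 7] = (3 5 14)(4 12 8 6 13 16 7 9)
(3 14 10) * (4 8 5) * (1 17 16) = (1 17 16)(3 14 10)(4 8 5) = [0, 17, 2, 14, 8, 4, 6, 7, 5, 9, 3, 11, 12, 13, 10, 15, 1, 16]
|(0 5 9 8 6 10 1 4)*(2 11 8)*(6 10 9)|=10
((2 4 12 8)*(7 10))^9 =(2 4 12 8)(7 10)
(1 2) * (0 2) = [2, 0, 1] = (0 2 1)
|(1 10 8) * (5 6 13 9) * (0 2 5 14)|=21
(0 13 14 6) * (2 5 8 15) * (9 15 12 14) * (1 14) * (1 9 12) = (0 13 12 9 15 2 5 8 1 14 6) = [13, 14, 5, 3, 4, 8, 0, 7, 1, 15, 10, 11, 9, 12, 6, 2]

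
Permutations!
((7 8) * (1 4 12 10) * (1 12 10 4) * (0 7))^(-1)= (0 8 7)(4 12 10)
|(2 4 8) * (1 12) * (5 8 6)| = |(1 12)(2 4 6 5 8)| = 10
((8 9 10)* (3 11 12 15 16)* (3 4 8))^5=((3 11 12 15 16 4 8 9 10))^5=(3 4 11 8 12 9 15 10 16)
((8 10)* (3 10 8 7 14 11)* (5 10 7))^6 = ((3 7 14 11)(5 10))^6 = (3 14)(7 11)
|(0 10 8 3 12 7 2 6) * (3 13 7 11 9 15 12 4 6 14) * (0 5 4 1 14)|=12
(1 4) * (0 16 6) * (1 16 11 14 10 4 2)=(0 11 14 10 4 16 6)(1 2)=[11, 2, 1, 3, 16, 5, 0, 7, 8, 9, 4, 14, 12, 13, 10, 15, 6]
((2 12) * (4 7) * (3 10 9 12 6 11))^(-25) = (2 3 12 11 9 6 10)(4 7)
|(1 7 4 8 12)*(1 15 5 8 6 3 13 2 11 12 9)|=13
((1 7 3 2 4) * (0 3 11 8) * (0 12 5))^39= ((0 3 2 4 1 7 11 8 12 5))^39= (0 5 12 8 11 7 1 4 2 3)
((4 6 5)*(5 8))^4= (8)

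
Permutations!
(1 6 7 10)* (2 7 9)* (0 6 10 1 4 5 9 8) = (0 6 8)(1 10 4 5 9 2 7) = [6, 10, 7, 3, 5, 9, 8, 1, 0, 2, 4]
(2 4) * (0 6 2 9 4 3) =[6, 1, 3, 0, 9, 5, 2, 7, 8, 4] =(0 6 2 3)(4 9)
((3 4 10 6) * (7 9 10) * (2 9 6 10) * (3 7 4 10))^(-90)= ((2 9)(3 10)(6 7))^(-90)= (10)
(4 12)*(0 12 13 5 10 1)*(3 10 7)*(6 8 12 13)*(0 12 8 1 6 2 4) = (0 13 5 7 3 10 6 1 12)(2 4) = [13, 12, 4, 10, 2, 7, 1, 3, 8, 9, 6, 11, 0, 5]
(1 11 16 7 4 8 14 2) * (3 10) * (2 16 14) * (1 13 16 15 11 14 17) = (1 14 15 11 17)(2 13 16 7 4 8)(3 10) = [0, 14, 13, 10, 8, 5, 6, 4, 2, 9, 3, 17, 12, 16, 15, 11, 7, 1]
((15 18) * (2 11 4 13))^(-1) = ((2 11 4 13)(15 18))^(-1) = (2 13 4 11)(15 18)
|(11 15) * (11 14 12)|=4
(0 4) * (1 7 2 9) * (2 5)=[4, 7, 9, 3, 0, 2, 6, 5, 8, 1]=(0 4)(1 7 5 2 9)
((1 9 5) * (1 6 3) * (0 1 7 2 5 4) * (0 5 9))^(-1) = (0 1)(2 7 3 6 5 4 9)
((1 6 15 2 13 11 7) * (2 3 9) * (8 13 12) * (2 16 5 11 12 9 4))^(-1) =((1 6 15 3 4 2 9 16 5 11 7)(8 13 12))^(-1) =(1 7 11 5 16 9 2 4 3 15 6)(8 12 13)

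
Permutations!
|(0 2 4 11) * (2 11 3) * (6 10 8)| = 6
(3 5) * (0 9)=[9, 1, 2, 5, 4, 3, 6, 7, 8, 0]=(0 9)(3 5)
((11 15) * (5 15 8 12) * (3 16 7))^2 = (3 7 16)(5 11 12 15 8)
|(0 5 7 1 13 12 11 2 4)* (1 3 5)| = |(0 1 13 12 11 2 4)(3 5 7)| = 21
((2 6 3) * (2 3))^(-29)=(2 6)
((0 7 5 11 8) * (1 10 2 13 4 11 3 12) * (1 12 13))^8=(13)(1 2 10)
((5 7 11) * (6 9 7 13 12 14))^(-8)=(14)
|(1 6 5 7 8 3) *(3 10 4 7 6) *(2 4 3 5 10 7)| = 10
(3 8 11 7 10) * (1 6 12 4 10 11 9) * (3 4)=(1 6 12 3 8 9)(4 10)(7 11)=[0, 6, 2, 8, 10, 5, 12, 11, 9, 1, 4, 7, 3]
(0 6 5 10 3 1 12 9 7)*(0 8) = (0 6 5 10 3 1 12 9 7 8) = [6, 12, 2, 1, 4, 10, 5, 8, 0, 7, 3, 11, 9]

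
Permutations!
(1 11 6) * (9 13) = (1 11 6)(9 13) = [0, 11, 2, 3, 4, 5, 1, 7, 8, 13, 10, 6, 12, 9]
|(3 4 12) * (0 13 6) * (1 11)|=6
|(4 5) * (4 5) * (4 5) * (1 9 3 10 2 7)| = |(1 9 3 10 2 7)(4 5)| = 6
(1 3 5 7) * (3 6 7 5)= (1 6 7)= [0, 6, 2, 3, 4, 5, 7, 1]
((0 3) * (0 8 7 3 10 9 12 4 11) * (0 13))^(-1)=((0 10 9 12 4 11 13)(3 8 7))^(-1)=(0 13 11 4 12 9 10)(3 7 8)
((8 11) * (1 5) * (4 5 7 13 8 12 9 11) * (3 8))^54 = (1 4 3 7 5 8 13)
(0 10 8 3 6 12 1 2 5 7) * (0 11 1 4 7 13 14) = [10, 2, 5, 6, 7, 13, 12, 11, 3, 9, 8, 1, 4, 14, 0] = (0 10 8 3 6 12 4 7 11 1 2 5 13 14)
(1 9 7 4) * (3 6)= (1 9 7 4)(3 6)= [0, 9, 2, 6, 1, 5, 3, 4, 8, 7]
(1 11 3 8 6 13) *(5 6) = (1 11 3 8 5 6 13) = [0, 11, 2, 8, 4, 6, 13, 7, 5, 9, 10, 3, 12, 1]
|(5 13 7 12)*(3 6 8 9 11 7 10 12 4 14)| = |(3 6 8 9 11 7 4 14)(5 13 10 12)| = 8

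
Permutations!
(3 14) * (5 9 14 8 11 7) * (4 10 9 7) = (3 8 11 4 10 9 14)(5 7) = [0, 1, 2, 8, 10, 7, 6, 5, 11, 14, 9, 4, 12, 13, 3]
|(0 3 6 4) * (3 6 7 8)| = |(0 6 4)(3 7 8)| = 3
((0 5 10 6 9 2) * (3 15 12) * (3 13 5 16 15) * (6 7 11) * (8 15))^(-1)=((0 16 8 15 12 13 5 10 7 11 6 9 2))^(-1)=(0 2 9 6 11 7 10 5 13 12 15 8 16)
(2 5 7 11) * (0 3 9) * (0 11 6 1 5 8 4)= [3, 5, 8, 9, 0, 7, 1, 6, 4, 11, 10, 2]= (0 3 9 11 2 8 4)(1 5 7 6)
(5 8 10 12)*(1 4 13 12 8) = (1 4 13 12 5)(8 10) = [0, 4, 2, 3, 13, 1, 6, 7, 10, 9, 8, 11, 5, 12]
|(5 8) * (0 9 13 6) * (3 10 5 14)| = 20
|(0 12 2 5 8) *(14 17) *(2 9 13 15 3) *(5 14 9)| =|(0 12 5 8)(2 14 17 9 13 15 3)| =28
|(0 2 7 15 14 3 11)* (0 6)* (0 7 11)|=|(0 2 11 6 7 15 14 3)|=8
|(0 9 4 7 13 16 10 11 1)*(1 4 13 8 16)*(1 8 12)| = 11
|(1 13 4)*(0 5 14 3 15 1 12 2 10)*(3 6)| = 12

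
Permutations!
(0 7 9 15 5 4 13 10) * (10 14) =(0 7 9 15 5 4 13 14 10) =[7, 1, 2, 3, 13, 4, 6, 9, 8, 15, 0, 11, 12, 14, 10, 5]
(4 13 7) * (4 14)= (4 13 7 14)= [0, 1, 2, 3, 13, 5, 6, 14, 8, 9, 10, 11, 12, 7, 4]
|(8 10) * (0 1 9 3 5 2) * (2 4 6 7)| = |(0 1 9 3 5 4 6 7 2)(8 10)| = 18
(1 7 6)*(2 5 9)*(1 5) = (1 7 6 5 9 2) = [0, 7, 1, 3, 4, 9, 5, 6, 8, 2]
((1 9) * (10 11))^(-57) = ((1 9)(10 11))^(-57) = (1 9)(10 11)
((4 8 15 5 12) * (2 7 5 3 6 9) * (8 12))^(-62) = ((2 7 5 8 15 3 6 9)(4 12))^(-62) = (2 5 15 6)(3 9 7 8)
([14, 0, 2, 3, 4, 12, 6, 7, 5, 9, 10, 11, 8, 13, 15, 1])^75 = (0 1 15 14)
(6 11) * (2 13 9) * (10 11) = (2 13 9)(6 10 11) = [0, 1, 13, 3, 4, 5, 10, 7, 8, 2, 11, 6, 12, 9]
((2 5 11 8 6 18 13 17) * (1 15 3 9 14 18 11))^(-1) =((1 15 3 9 14 18 13 17 2 5)(6 11 8))^(-1) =(1 5 2 17 13 18 14 9 3 15)(6 8 11)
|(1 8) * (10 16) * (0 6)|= 2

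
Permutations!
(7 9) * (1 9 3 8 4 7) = (1 9)(3 8 4 7) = [0, 9, 2, 8, 7, 5, 6, 3, 4, 1]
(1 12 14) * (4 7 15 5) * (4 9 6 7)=(1 12 14)(5 9 6 7 15)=[0, 12, 2, 3, 4, 9, 7, 15, 8, 6, 10, 11, 14, 13, 1, 5]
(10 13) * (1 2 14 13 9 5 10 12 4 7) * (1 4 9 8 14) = (1 2)(4 7)(5 10 8 14 13 12 9) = [0, 2, 1, 3, 7, 10, 6, 4, 14, 5, 8, 11, 9, 12, 13]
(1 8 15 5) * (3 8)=[0, 3, 2, 8, 4, 1, 6, 7, 15, 9, 10, 11, 12, 13, 14, 5]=(1 3 8 15 5)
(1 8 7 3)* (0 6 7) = (0 6 7 3 1 8) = [6, 8, 2, 1, 4, 5, 7, 3, 0]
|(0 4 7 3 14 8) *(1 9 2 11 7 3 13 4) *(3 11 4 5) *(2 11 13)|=|(0 1 9 11 7 2 4 13 5 3 14 8)|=12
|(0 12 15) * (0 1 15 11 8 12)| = 6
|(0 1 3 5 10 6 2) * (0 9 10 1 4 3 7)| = 12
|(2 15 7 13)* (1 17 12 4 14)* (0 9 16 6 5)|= |(0 9 16 6 5)(1 17 12 4 14)(2 15 7 13)|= 20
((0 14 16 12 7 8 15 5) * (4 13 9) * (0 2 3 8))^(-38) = ((0 14 16 12 7)(2 3 8 15 5)(4 13 9))^(-38) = (0 16 7 14 12)(2 8 5 3 15)(4 13 9)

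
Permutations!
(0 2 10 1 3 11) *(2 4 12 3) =(0 4 12 3 11)(1 2 10) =[4, 2, 10, 11, 12, 5, 6, 7, 8, 9, 1, 0, 3]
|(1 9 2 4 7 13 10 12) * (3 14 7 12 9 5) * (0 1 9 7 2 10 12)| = 35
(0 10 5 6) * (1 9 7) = [10, 9, 2, 3, 4, 6, 0, 1, 8, 7, 5] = (0 10 5 6)(1 9 7)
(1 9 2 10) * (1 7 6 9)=[0, 1, 10, 3, 4, 5, 9, 6, 8, 2, 7]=(2 10 7 6 9)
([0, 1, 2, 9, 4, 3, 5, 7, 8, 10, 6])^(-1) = [0, 1, 2, 5, 4, 6, 10, 7, 8, 3, 9]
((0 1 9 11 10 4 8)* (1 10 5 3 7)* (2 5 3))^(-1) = (0 8 4 10)(1 7 3 11 9)(2 5)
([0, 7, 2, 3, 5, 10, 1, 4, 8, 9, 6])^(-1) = [0, 6, 2, 3, 7, 4, 10, 1, 8, 9, 5]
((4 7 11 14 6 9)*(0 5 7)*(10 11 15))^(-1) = (0 4 9 6 14 11 10 15 7 5)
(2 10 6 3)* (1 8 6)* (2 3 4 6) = [0, 8, 10, 3, 6, 5, 4, 7, 2, 9, 1] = (1 8 2 10)(4 6)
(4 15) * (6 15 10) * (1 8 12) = (1 8 12)(4 10 6 15) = [0, 8, 2, 3, 10, 5, 15, 7, 12, 9, 6, 11, 1, 13, 14, 4]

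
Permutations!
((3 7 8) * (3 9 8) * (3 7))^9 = ((8 9))^9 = (8 9)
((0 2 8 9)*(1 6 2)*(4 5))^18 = (9)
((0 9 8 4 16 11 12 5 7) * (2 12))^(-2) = (0 5 2 16 8)(4 9 7 12 11)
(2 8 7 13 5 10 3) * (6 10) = (2 8 7 13 5 6 10 3) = [0, 1, 8, 2, 4, 6, 10, 13, 7, 9, 3, 11, 12, 5]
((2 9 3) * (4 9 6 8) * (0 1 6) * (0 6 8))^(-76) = (0 9)(1 3)(2 8)(4 6)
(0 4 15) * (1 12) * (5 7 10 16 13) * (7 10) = (0 4 15)(1 12)(5 10 16 13) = [4, 12, 2, 3, 15, 10, 6, 7, 8, 9, 16, 11, 1, 5, 14, 0, 13]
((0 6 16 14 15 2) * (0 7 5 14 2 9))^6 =(0 14 2)(5 16 9)(6 15 7)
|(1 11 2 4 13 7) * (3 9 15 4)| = 9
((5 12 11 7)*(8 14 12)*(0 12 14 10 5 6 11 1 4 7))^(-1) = ((14)(0 12 1 4 7 6 11)(5 8 10))^(-1) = (14)(0 11 6 7 4 1 12)(5 10 8)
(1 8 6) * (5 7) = (1 8 6)(5 7) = [0, 8, 2, 3, 4, 7, 1, 5, 6]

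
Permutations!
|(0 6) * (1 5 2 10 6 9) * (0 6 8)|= 7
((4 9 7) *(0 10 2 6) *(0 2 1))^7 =(0 10 1)(2 6)(4 9 7)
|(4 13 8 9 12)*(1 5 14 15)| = 20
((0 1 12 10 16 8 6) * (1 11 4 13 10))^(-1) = (0 6 8 16 10 13 4 11)(1 12)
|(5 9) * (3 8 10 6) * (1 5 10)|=|(1 5 9 10 6 3 8)|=7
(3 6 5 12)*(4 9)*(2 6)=(2 6 5 12 3)(4 9)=[0, 1, 6, 2, 9, 12, 5, 7, 8, 4, 10, 11, 3]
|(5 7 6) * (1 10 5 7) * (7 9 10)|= 6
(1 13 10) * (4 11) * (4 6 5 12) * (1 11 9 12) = (1 13 10 11 6 5)(4 9 12) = [0, 13, 2, 3, 9, 1, 5, 7, 8, 12, 11, 6, 4, 10]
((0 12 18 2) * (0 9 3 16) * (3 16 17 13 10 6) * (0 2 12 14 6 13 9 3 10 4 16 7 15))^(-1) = ((0 14 6 10 13 4 16 2 3 17 9 7 15)(12 18))^(-1) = (0 15 7 9 17 3 2 16 4 13 10 6 14)(12 18)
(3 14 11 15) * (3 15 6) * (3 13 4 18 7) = (3 14 11 6 13 4 18 7) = [0, 1, 2, 14, 18, 5, 13, 3, 8, 9, 10, 6, 12, 4, 11, 15, 16, 17, 7]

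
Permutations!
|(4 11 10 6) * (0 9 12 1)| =4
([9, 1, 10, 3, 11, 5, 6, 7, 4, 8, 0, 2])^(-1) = [10, 1, 11, 3, 8, 5, 6, 7, 9, 0, 2, 4]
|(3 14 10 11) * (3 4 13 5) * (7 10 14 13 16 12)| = |(3 13 5)(4 16 12 7 10 11)| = 6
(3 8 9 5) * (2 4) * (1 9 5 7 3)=[0, 9, 4, 8, 2, 1, 6, 3, 5, 7]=(1 9 7 3 8 5)(2 4)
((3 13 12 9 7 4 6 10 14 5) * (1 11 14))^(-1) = ((1 11 14 5 3 13 12 9 7 4 6 10))^(-1) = (1 10 6 4 7 9 12 13 3 5 14 11)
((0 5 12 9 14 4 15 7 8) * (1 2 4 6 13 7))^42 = (0 13 9)(1 4)(2 15)(5 7 14)(6 12 8)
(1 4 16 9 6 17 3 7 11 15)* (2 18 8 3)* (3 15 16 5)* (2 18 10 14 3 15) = (1 4 5 15)(2 10 14 3 7 11 16 9 6 17 18 8) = [0, 4, 10, 7, 5, 15, 17, 11, 2, 6, 14, 16, 12, 13, 3, 1, 9, 18, 8]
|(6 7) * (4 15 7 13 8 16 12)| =|(4 15 7 6 13 8 16 12)| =8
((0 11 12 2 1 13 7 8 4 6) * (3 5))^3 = (0 2 7 6 12 13 4 11 1 8)(3 5)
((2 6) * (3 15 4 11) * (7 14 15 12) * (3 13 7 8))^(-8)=((2 6)(3 12 8)(4 11 13 7 14 15))^(-8)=(3 12 8)(4 14 13)(7 11 15)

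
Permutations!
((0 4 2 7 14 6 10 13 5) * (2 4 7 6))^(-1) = ((0 7 14 2 6 10 13 5))^(-1) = (0 5 13 10 6 2 14 7)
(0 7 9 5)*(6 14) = (0 7 9 5)(6 14) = [7, 1, 2, 3, 4, 0, 14, 9, 8, 5, 10, 11, 12, 13, 6]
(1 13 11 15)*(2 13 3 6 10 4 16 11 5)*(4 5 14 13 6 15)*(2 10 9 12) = [0, 3, 6, 15, 16, 10, 9, 7, 8, 12, 5, 4, 2, 14, 13, 1, 11] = (1 3 15)(2 6 9 12)(4 16 11)(5 10)(13 14)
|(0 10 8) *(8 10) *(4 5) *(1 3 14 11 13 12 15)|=14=|(0 8)(1 3 14 11 13 12 15)(4 5)|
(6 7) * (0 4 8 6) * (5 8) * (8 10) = (0 4 5 10 8 6 7) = [4, 1, 2, 3, 5, 10, 7, 0, 6, 9, 8]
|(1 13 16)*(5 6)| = 6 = |(1 13 16)(5 6)|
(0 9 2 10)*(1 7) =(0 9 2 10)(1 7) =[9, 7, 10, 3, 4, 5, 6, 1, 8, 2, 0]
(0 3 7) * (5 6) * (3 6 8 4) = [6, 1, 2, 7, 3, 8, 5, 0, 4] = (0 6 5 8 4 3 7)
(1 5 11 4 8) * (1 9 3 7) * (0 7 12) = (0 7 1 5 11 4 8 9 3 12) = [7, 5, 2, 12, 8, 11, 6, 1, 9, 3, 10, 4, 0]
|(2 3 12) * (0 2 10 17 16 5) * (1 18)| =|(0 2 3 12 10 17 16 5)(1 18)| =8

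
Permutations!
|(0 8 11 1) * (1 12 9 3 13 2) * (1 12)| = 20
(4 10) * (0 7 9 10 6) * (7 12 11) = [12, 1, 2, 3, 6, 5, 0, 9, 8, 10, 4, 7, 11] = (0 12 11 7 9 10 4 6)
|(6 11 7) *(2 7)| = 4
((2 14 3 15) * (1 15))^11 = (1 15 2 14 3)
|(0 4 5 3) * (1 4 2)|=6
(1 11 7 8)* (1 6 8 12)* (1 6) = [0, 11, 2, 3, 4, 5, 8, 12, 1, 9, 10, 7, 6] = (1 11 7 12 6 8)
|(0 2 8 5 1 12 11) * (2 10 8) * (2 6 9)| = |(0 10 8 5 1 12 11)(2 6 9)| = 21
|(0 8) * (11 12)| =2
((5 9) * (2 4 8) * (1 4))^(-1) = (1 2 8 4)(5 9)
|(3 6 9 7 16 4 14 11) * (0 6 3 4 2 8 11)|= |(0 6 9 7 16 2 8 11 4 14)|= 10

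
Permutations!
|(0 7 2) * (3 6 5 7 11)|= |(0 11 3 6 5 7 2)|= 7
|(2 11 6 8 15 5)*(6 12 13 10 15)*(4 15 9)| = 18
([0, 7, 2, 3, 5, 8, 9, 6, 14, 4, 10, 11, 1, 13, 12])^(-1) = (1 12 14 8 5 4 9 6 7)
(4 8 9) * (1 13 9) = (1 13 9 4 8) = [0, 13, 2, 3, 8, 5, 6, 7, 1, 4, 10, 11, 12, 9]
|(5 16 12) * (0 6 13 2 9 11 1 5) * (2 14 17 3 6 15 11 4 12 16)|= |(0 15 11 1 5 2 9 4 12)(3 6 13 14 17)|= 45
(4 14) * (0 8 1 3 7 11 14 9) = [8, 3, 2, 7, 9, 5, 6, 11, 1, 0, 10, 14, 12, 13, 4] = (0 8 1 3 7 11 14 4 9)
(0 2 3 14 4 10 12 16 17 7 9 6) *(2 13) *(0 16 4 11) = (0 13 2 3 14 11)(4 10 12)(6 16 17 7 9) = [13, 1, 3, 14, 10, 5, 16, 9, 8, 6, 12, 0, 4, 2, 11, 15, 17, 7]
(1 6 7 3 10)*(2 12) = (1 6 7 3 10)(2 12) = [0, 6, 12, 10, 4, 5, 7, 3, 8, 9, 1, 11, 2]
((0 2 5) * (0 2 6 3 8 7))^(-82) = (0 8 6 7 3)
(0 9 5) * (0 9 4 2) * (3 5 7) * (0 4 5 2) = (0 5 9 7 3 2 4) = [5, 1, 4, 2, 0, 9, 6, 3, 8, 7]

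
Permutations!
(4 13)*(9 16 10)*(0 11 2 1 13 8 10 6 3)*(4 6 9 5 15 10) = (0 11 2 1 13 6 3)(4 8)(5 15 10)(9 16) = [11, 13, 1, 0, 8, 15, 3, 7, 4, 16, 5, 2, 12, 6, 14, 10, 9]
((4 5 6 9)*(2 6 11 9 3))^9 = ((2 6 3)(4 5 11 9))^9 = (4 5 11 9)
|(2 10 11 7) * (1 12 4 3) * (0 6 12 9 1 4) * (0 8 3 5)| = 28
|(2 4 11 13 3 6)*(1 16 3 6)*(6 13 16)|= |(1 6 2 4 11 16 3)|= 7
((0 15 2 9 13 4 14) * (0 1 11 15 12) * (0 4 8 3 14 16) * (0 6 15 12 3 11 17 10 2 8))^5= (0 10 3 2 14 9 1 13 17)(4 11 15 16 12 8 6)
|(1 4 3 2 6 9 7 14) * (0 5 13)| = |(0 5 13)(1 4 3 2 6 9 7 14)| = 24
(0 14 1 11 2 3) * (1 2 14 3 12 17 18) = (0 3)(1 11 14 2 12 17 18) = [3, 11, 12, 0, 4, 5, 6, 7, 8, 9, 10, 14, 17, 13, 2, 15, 16, 18, 1]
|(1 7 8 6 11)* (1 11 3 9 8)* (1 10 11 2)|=|(1 7 10 11 2)(3 9 8 6)|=20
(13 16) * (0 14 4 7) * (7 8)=(0 14 4 8 7)(13 16)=[14, 1, 2, 3, 8, 5, 6, 0, 7, 9, 10, 11, 12, 16, 4, 15, 13]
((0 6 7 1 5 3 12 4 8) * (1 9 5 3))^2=(0 7 5 3 4)(1 12 8 6 9)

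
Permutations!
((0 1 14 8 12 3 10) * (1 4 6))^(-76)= (0 8 4 12 6 3 1 10 14)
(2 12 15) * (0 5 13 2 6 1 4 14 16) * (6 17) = [5, 4, 12, 3, 14, 13, 1, 7, 8, 9, 10, 11, 15, 2, 16, 17, 0, 6] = (0 5 13 2 12 15 17 6 1 4 14 16)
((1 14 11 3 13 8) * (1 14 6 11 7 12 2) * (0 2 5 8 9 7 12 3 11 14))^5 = (0 12 1 8 14 2 5 6)(3 13 9 7)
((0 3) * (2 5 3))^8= ((0 2 5 3))^8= (5)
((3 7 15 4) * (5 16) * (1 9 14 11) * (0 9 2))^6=((0 9 14 11 1 2)(3 7 15 4)(5 16))^6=(16)(3 15)(4 7)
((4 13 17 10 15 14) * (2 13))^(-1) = ((2 13 17 10 15 14 4))^(-1) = (2 4 14 15 10 17 13)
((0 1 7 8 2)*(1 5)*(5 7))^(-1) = (0 2 8 7)(1 5)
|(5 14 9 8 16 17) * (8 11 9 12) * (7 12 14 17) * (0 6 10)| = 12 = |(0 6 10)(5 17)(7 12 8 16)(9 11)|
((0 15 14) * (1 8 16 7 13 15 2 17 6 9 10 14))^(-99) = ((0 2 17 6 9 10 14)(1 8 16 7 13 15))^(-99) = (0 14 10 9 6 17 2)(1 7)(8 13)(15 16)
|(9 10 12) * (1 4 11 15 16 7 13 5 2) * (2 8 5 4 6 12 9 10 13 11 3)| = 36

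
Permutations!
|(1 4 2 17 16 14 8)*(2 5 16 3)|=6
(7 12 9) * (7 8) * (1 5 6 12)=(1 5 6 12 9 8 7)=[0, 5, 2, 3, 4, 6, 12, 1, 7, 8, 10, 11, 9]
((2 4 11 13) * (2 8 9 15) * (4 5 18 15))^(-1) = (2 15 18 5)(4 9 8 13 11)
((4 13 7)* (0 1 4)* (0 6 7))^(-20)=((0 1 4 13)(6 7))^(-20)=(13)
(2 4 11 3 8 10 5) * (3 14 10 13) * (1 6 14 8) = (1 6 14 10 5 2 4 11 8 13 3) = [0, 6, 4, 1, 11, 2, 14, 7, 13, 9, 5, 8, 12, 3, 10]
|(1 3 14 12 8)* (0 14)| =6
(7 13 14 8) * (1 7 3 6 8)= [0, 7, 2, 6, 4, 5, 8, 13, 3, 9, 10, 11, 12, 14, 1]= (1 7 13 14)(3 6 8)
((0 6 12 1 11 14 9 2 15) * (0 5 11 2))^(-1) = ((0 6 12 1 2 15 5 11 14 9))^(-1) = (0 9 14 11 5 15 2 1 12 6)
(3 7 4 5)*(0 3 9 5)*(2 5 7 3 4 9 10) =(0 4)(2 5 10)(7 9) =[4, 1, 5, 3, 0, 10, 6, 9, 8, 7, 2]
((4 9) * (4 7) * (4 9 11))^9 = (4 11)(7 9)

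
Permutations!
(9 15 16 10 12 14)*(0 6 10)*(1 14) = (0 6 10 12 1 14 9 15 16) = [6, 14, 2, 3, 4, 5, 10, 7, 8, 15, 12, 11, 1, 13, 9, 16, 0]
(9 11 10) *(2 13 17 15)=(2 13 17 15)(9 11 10)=[0, 1, 13, 3, 4, 5, 6, 7, 8, 11, 9, 10, 12, 17, 14, 2, 16, 15]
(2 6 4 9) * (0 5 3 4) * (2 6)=[5, 1, 2, 4, 9, 3, 0, 7, 8, 6]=(0 5 3 4 9 6)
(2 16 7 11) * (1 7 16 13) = (16)(1 7 11 2 13) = [0, 7, 13, 3, 4, 5, 6, 11, 8, 9, 10, 2, 12, 1, 14, 15, 16]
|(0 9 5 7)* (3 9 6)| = |(0 6 3 9 5 7)| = 6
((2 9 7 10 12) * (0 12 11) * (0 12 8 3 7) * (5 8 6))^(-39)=(0 7 9 3 2 8 12 5 11 6 10)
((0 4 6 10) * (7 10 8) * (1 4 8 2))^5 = ((0 8 7 10)(1 4 6 2))^5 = (0 8 7 10)(1 4 6 2)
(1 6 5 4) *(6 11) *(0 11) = (0 11 6 5 4 1) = [11, 0, 2, 3, 1, 4, 5, 7, 8, 9, 10, 6]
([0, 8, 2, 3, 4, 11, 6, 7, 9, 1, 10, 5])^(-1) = (1 9 8)(5 11)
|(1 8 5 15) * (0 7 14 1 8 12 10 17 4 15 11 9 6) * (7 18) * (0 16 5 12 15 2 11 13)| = 18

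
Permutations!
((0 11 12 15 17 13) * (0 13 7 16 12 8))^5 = (17)(0 8 11)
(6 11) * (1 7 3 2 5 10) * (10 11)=(1 7 3 2 5 11 6 10)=[0, 7, 5, 2, 4, 11, 10, 3, 8, 9, 1, 6]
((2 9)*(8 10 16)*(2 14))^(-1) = (2 14 9)(8 16 10)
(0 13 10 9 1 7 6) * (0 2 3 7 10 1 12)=[13, 10, 3, 7, 4, 5, 2, 6, 8, 12, 9, 11, 0, 1]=(0 13 1 10 9 12)(2 3 7 6)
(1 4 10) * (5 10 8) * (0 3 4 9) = (0 3 4 8 5 10 1 9) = [3, 9, 2, 4, 8, 10, 6, 7, 5, 0, 1]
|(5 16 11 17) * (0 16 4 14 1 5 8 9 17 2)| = |(0 16 11 2)(1 5 4 14)(8 9 17)| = 12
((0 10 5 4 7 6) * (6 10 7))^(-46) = ((0 7 10 5 4 6))^(-46) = (0 10 4)(5 6 7)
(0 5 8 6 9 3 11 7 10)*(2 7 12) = (0 5 8 6 9 3 11 12 2 7 10) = [5, 1, 7, 11, 4, 8, 9, 10, 6, 3, 0, 12, 2]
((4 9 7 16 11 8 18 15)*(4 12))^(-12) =(4 18 16)(7 12 8)(9 15 11)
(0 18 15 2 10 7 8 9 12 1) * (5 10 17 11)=(0 18 15 2 17 11 5 10 7 8 9 12 1)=[18, 0, 17, 3, 4, 10, 6, 8, 9, 12, 7, 5, 1, 13, 14, 2, 16, 11, 15]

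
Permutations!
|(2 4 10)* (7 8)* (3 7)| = 3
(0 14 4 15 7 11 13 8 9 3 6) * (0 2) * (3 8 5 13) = (0 14 4 15 7 11 3 6 2)(5 13)(8 9) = [14, 1, 0, 6, 15, 13, 2, 11, 9, 8, 10, 3, 12, 5, 4, 7]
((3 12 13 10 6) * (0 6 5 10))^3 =(0 12 6 13 3)(5 10)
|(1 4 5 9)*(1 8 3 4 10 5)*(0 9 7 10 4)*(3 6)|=|(0 9 8 6 3)(1 4)(5 7 10)|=30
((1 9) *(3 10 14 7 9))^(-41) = ((1 3 10 14 7 9))^(-41) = (1 3 10 14 7 9)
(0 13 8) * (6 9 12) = (0 13 8)(6 9 12) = [13, 1, 2, 3, 4, 5, 9, 7, 0, 12, 10, 11, 6, 8]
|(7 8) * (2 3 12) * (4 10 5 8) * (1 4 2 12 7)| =15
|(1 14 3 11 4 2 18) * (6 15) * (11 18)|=12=|(1 14 3 18)(2 11 4)(6 15)|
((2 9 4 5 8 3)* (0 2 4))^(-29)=(0 2 9)(3 8 5 4)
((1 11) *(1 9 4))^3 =((1 11 9 4))^3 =(1 4 9 11)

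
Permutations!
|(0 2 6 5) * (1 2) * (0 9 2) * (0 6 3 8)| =8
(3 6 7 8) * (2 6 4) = (2 6 7 8 3 4) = [0, 1, 6, 4, 2, 5, 7, 8, 3]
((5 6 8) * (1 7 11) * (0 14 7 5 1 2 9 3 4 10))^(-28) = ((0 14 7 11 2 9 3 4 10)(1 5 6 8))^(-28) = (0 10 4 3 9 2 11 7 14)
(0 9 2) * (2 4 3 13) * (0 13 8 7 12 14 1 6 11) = (0 9 4 3 8 7 12 14 1 6 11)(2 13) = [9, 6, 13, 8, 3, 5, 11, 12, 7, 4, 10, 0, 14, 2, 1]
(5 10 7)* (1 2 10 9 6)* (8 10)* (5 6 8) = (1 2 5 9 8 10 7 6) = [0, 2, 5, 3, 4, 9, 1, 6, 10, 8, 7]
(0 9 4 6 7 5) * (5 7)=(0 9 4 6 5)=[9, 1, 2, 3, 6, 0, 5, 7, 8, 4]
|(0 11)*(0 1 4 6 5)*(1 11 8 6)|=4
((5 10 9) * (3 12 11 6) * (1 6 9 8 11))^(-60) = (12)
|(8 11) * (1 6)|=2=|(1 6)(8 11)|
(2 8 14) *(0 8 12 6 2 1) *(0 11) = (0 8 14 1 11)(2 12 6) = [8, 11, 12, 3, 4, 5, 2, 7, 14, 9, 10, 0, 6, 13, 1]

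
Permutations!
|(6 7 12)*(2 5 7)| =5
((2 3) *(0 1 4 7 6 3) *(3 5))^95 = (0 2 3 5 6 7 4 1)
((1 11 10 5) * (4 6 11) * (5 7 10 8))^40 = (1 8 6)(4 5 11)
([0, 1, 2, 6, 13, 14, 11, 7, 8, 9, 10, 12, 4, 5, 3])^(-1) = (3 14 5 13 4 12 11 6)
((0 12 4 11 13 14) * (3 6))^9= ((0 12 4 11 13 14)(3 6))^9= (0 11)(3 6)(4 14)(12 13)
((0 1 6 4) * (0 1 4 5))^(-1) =((0 4 1 6 5))^(-1) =(0 5 6 1 4)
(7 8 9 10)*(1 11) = (1 11)(7 8 9 10) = [0, 11, 2, 3, 4, 5, 6, 8, 9, 10, 7, 1]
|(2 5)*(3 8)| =|(2 5)(3 8)| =2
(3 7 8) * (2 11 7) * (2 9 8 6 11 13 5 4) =(2 13 5 4)(3 9 8)(6 11 7) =[0, 1, 13, 9, 2, 4, 11, 6, 3, 8, 10, 7, 12, 5]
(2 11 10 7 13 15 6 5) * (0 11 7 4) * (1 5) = (0 11 10 4)(1 5 2 7 13 15 6) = [11, 5, 7, 3, 0, 2, 1, 13, 8, 9, 4, 10, 12, 15, 14, 6]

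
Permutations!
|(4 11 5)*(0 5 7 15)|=6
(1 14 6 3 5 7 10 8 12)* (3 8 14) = [0, 3, 2, 5, 4, 7, 8, 10, 12, 9, 14, 11, 1, 13, 6] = (1 3 5 7 10 14 6 8 12)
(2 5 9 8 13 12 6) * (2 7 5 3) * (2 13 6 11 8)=[0, 1, 3, 13, 4, 9, 7, 5, 6, 2, 10, 8, 11, 12]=(2 3 13 12 11 8 6 7 5 9)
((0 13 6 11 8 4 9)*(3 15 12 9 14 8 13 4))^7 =(0 9 12 15 3 8 14 4)(6 11 13) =((0 4 14 8 3 15 12 9)(6 11 13))^7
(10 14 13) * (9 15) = (9 15)(10 14 13) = [0, 1, 2, 3, 4, 5, 6, 7, 8, 15, 14, 11, 12, 10, 13, 9]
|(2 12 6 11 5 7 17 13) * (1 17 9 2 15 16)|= 35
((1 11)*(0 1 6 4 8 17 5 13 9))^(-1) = ((0 1 11 6 4 8 17 5 13 9))^(-1) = (0 9 13 5 17 8 4 6 11 1)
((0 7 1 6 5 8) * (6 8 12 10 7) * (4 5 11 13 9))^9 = ((0 6 11 13 9 4 5 12 10 7 1 8))^9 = (0 7 5 13)(1 12 9 6)(4 11 8 10)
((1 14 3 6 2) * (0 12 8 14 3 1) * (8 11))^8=(0 2 6 3 1 14 8 11 12)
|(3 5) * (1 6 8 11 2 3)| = 7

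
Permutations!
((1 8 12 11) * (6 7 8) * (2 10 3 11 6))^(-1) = (1 11 3 10 2)(6 12 8 7)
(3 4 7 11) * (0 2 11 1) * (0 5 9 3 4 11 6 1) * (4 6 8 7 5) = (0 2 8 7)(1 4 5 9 3 11 6) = [2, 4, 8, 11, 5, 9, 1, 0, 7, 3, 10, 6]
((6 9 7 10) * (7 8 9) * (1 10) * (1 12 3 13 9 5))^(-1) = ((1 10 6 7 12 3 13 9 8 5))^(-1) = (1 5 8 9 13 3 12 7 6 10)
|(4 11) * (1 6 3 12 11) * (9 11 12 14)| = 7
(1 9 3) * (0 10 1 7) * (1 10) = [1, 9, 2, 7, 4, 5, 6, 0, 8, 3, 10] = (10)(0 1 9 3 7)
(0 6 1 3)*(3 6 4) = [4, 6, 2, 0, 3, 5, 1] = (0 4 3)(1 6)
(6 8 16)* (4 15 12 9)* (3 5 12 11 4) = [0, 1, 2, 5, 15, 12, 8, 7, 16, 3, 10, 4, 9, 13, 14, 11, 6] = (3 5 12 9)(4 15 11)(6 8 16)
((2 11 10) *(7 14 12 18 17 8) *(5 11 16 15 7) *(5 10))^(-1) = ((2 16 15 7 14 12 18 17 8 10)(5 11))^(-1) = (2 10 8 17 18 12 14 7 15 16)(5 11)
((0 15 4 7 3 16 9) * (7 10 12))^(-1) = ((0 15 4 10 12 7 3 16 9))^(-1) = (0 9 16 3 7 12 10 4 15)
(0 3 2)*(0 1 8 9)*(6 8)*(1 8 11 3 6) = [6, 1, 8, 2, 4, 5, 11, 7, 9, 0, 10, 3] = (0 6 11 3 2 8 9)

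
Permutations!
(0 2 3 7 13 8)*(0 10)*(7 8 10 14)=(0 2 3 8 14 7 13 10)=[2, 1, 3, 8, 4, 5, 6, 13, 14, 9, 0, 11, 12, 10, 7]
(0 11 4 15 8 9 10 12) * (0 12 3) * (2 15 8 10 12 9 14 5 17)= (0 11 4 8 14 5 17 2 15 10 3)(9 12)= [11, 1, 15, 0, 8, 17, 6, 7, 14, 12, 3, 4, 9, 13, 5, 10, 16, 2]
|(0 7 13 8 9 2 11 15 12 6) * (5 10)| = |(0 7 13 8 9 2 11 15 12 6)(5 10)| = 10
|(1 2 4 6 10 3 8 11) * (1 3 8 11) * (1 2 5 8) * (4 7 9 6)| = |(1 5 8 2 7 9 6 10)(3 11)| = 8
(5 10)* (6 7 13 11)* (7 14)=(5 10)(6 14 7 13 11)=[0, 1, 2, 3, 4, 10, 14, 13, 8, 9, 5, 6, 12, 11, 7]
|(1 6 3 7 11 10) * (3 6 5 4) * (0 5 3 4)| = 10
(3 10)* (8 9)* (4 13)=[0, 1, 2, 10, 13, 5, 6, 7, 9, 8, 3, 11, 12, 4]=(3 10)(4 13)(8 9)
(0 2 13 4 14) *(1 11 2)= (0 1 11 2 13 4 14)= [1, 11, 13, 3, 14, 5, 6, 7, 8, 9, 10, 2, 12, 4, 0]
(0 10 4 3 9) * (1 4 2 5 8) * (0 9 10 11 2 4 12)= (0 11 2 5 8 1 12)(3 10 4)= [11, 12, 5, 10, 3, 8, 6, 7, 1, 9, 4, 2, 0]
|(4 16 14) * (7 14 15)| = 5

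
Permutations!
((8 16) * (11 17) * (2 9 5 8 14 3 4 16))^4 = (17)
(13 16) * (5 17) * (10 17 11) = (5 11 10 17)(13 16) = [0, 1, 2, 3, 4, 11, 6, 7, 8, 9, 17, 10, 12, 16, 14, 15, 13, 5]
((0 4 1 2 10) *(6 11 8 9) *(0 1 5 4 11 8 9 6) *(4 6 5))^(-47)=(0 11 9)(1 2 10)(5 6 8)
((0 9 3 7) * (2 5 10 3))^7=(10)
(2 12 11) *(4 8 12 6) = (2 6 4 8 12 11) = [0, 1, 6, 3, 8, 5, 4, 7, 12, 9, 10, 2, 11]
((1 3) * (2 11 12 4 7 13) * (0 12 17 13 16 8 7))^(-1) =(0 4 12)(1 3)(2 13 17 11)(7 8 16)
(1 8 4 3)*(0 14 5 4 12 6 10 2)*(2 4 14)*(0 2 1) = (0 1 8 12 6 10 4 3)(5 14) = [1, 8, 2, 0, 3, 14, 10, 7, 12, 9, 4, 11, 6, 13, 5]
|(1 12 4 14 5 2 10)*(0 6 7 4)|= 10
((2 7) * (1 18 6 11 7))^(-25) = ((1 18 6 11 7 2))^(-25) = (1 2 7 11 6 18)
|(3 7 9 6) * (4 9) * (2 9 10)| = |(2 9 6 3 7 4 10)| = 7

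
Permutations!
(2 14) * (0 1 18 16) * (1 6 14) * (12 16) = [6, 18, 1, 3, 4, 5, 14, 7, 8, 9, 10, 11, 16, 13, 2, 15, 0, 17, 12] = (0 6 14 2 1 18 12 16)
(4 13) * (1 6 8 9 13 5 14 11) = (1 6 8 9 13 4 5 14 11) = [0, 6, 2, 3, 5, 14, 8, 7, 9, 13, 10, 1, 12, 4, 11]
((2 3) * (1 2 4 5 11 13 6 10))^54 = (13)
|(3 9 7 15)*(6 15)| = |(3 9 7 6 15)| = 5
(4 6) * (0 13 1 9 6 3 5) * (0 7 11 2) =(0 13 1 9 6 4 3 5 7 11 2) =[13, 9, 0, 5, 3, 7, 4, 11, 8, 6, 10, 2, 12, 1]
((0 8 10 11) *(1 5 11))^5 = (0 11 5 1 10 8)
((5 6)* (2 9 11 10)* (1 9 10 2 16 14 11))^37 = (1 9)(2 16 11 10 14)(5 6)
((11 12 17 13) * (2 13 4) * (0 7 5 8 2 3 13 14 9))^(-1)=(0 9 14 2 8 5 7)(3 4 17 12 11 13)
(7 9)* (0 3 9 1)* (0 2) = (0 3 9 7 1 2) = [3, 2, 0, 9, 4, 5, 6, 1, 8, 7]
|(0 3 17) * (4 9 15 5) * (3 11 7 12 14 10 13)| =|(0 11 7 12 14 10 13 3 17)(4 9 15 5)| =36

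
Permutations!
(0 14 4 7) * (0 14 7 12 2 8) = (0 7 14 4 12 2 8) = [7, 1, 8, 3, 12, 5, 6, 14, 0, 9, 10, 11, 2, 13, 4]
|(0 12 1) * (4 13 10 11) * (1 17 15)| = 20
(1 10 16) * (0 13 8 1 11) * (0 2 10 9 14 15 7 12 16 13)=(1 9 14 15 7 12 16 11 2 10 13 8)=[0, 9, 10, 3, 4, 5, 6, 12, 1, 14, 13, 2, 16, 8, 15, 7, 11]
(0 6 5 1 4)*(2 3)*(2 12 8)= (0 6 5 1 4)(2 3 12 8)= [6, 4, 3, 12, 0, 1, 5, 7, 2, 9, 10, 11, 8]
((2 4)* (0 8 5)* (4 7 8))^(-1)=(0 5 8 7 2 4)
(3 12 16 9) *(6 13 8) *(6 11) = (3 12 16 9)(6 13 8 11) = [0, 1, 2, 12, 4, 5, 13, 7, 11, 3, 10, 6, 16, 8, 14, 15, 9]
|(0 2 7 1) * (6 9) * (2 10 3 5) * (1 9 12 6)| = |(0 10 3 5 2 7 9 1)(6 12)| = 8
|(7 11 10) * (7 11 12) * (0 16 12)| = |(0 16 12 7)(10 11)| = 4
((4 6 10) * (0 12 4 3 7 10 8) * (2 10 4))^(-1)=(0 8 6 4 7 3 10 2 12)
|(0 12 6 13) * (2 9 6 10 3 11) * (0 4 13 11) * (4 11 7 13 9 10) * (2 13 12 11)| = |(0 11 13 2 10 3)(4 9 6 7 12)| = 30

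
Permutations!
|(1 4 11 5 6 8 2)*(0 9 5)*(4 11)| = |(0 9 5 6 8 2 1 11)| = 8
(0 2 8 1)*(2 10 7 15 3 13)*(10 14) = [14, 0, 8, 13, 4, 5, 6, 15, 1, 9, 7, 11, 12, 2, 10, 3] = (0 14 10 7 15 3 13 2 8 1)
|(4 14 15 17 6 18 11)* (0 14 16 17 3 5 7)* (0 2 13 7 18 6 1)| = 33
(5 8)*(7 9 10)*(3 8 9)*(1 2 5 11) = [0, 2, 5, 8, 4, 9, 6, 3, 11, 10, 7, 1] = (1 2 5 9 10 7 3 8 11)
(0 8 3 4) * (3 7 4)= [8, 1, 2, 3, 0, 5, 6, 4, 7]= (0 8 7 4)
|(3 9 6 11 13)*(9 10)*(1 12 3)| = |(1 12 3 10 9 6 11 13)| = 8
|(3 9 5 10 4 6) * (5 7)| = |(3 9 7 5 10 4 6)| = 7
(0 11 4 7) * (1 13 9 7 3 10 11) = (0 1 13 9 7)(3 10 11 4) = [1, 13, 2, 10, 3, 5, 6, 0, 8, 7, 11, 4, 12, 9]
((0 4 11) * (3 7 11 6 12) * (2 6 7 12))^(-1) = (0 11 7 4)(2 6)(3 12)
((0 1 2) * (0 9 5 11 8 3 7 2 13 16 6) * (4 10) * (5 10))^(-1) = ((0 1 13 16 6)(2 9 10 4 5 11 8 3 7))^(-1) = (0 6 16 13 1)(2 7 3 8 11 5 4 10 9)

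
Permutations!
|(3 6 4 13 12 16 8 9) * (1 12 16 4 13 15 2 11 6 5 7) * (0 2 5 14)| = 30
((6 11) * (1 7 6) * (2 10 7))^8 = (1 10 6)(2 7 11)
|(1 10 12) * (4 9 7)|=3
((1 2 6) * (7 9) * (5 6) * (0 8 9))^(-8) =((0 8 9 7)(1 2 5 6))^(-8) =(9)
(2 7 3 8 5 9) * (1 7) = (1 7 3 8 5 9 2) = [0, 7, 1, 8, 4, 9, 6, 3, 5, 2]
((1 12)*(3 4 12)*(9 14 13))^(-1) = (1 12 4 3)(9 13 14)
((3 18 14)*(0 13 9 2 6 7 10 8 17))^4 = ((0 13 9 2 6 7 10 8 17)(3 18 14))^4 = (0 6 17 2 8 9 10 13 7)(3 18 14)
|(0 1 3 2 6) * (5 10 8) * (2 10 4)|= |(0 1 3 10 8 5 4 2 6)|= 9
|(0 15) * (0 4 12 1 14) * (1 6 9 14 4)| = 8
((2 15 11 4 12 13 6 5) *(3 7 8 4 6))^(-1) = ((2 15 11 6 5)(3 7 8 4 12 13))^(-1) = (2 5 6 11 15)(3 13 12 4 8 7)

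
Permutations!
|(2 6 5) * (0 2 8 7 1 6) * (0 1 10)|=|(0 2 1 6 5 8 7 10)|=8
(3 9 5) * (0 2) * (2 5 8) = (0 5 3 9 8 2) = [5, 1, 0, 9, 4, 3, 6, 7, 2, 8]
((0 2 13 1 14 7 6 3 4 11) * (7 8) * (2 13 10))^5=(0 7)(1 3)(2 10)(4 14)(6 13)(8 11)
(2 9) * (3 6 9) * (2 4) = [0, 1, 3, 6, 2, 5, 9, 7, 8, 4] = (2 3 6 9 4)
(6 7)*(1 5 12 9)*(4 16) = (1 5 12 9)(4 16)(6 7) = [0, 5, 2, 3, 16, 12, 7, 6, 8, 1, 10, 11, 9, 13, 14, 15, 4]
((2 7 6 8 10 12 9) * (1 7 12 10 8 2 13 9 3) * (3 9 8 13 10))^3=(1 2 10 7 12 3 6 9)(8 13)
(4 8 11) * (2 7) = (2 7)(4 8 11) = [0, 1, 7, 3, 8, 5, 6, 2, 11, 9, 10, 4]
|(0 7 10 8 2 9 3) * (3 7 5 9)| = 8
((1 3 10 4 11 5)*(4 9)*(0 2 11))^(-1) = (0 4 9 10 3 1 5 11 2)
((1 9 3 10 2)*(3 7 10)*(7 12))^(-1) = (1 2 10 7 12 9)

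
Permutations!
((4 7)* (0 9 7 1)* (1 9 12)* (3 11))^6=(12)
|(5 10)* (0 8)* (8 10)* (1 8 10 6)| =|(0 6 1 8)(5 10)| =4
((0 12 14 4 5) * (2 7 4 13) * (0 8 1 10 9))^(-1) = (0 9 10 1 8 5 4 7 2 13 14 12)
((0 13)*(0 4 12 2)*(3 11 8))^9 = (0 2 12 4 13)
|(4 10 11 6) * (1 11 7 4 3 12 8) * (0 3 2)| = 24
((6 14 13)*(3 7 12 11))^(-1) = ((3 7 12 11)(6 14 13))^(-1) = (3 11 12 7)(6 13 14)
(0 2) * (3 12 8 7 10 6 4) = (0 2)(3 12 8 7 10 6 4) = [2, 1, 0, 12, 3, 5, 4, 10, 7, 9, 6, 11, 8]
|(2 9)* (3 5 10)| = 6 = |(2 9)(3 5 10)|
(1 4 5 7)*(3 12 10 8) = [0, 4, 2, 12, 5, 7, 6, 1, 3, 9, 8, 11, 10] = (1 4 5 7)(3 12 10 8)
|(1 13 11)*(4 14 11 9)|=6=|(1 13 9 4 14 11)|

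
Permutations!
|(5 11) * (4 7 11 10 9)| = |(4 7 11 5 10 9)| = 6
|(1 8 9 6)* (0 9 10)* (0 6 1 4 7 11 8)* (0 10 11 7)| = 6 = |(0 9 1 10 6 4)(8 11)|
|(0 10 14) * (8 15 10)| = |(0 8 15 10 14)| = 5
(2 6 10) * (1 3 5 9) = (1 3 5 9)(2 6 10) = [0, 3, 6, 5, 4, 9, 10, 7, 8, 1, 2]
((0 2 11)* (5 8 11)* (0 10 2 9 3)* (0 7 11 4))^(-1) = ((0 9 3 7 11 10 2 5 8 4))^(-1) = (0 4 8 5 2 10 11 7 3 9)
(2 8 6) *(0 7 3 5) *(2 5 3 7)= (0 2 8 6 5)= [2, 1, 8, 3, 4, 0, 5, 7, 6]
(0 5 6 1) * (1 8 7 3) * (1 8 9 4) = (0 5 6 9 4 1)(3 8 7) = [5, 0, 2, 8, 1, 6, 9, 3, 7, 4]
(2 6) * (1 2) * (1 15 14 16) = (1 2 6 15 14 16) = [0, 2, 6, 3, 4, 5, 15, 7, 8, 9, 10, 11, 12, 13, 16, 14, 1]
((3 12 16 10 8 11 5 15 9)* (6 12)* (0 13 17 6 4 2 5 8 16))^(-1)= (0 12 6 17 13)(2 4 3 9 15 5)(8 11)(10 16)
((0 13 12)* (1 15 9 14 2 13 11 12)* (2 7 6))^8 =((0 11 12)(1 15 9 14 7 6 2 13))^8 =(15)(0 12 11)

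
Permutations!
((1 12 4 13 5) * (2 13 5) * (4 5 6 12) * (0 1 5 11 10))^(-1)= (0 10 11 12 6 4 1)(2 13)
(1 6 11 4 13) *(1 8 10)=(1 6 11 4 13 8 10)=[0, 6, 2, 3, 13, 5, 11, 7, 10, 9, 1, 4, 12, 8]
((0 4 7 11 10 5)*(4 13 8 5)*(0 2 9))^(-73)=(0 9 2 5 8 13)(4 10 11 7)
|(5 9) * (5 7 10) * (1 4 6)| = |(1 4 6)(5 9 7 10)| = 12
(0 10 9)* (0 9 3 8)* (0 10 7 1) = (0 7 1)(3 8 10) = [7, 0, 2, 8, 4, 5, 6, 1, 10, 9, 3]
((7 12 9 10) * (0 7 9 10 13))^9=(0 10)(7 9)(12 13)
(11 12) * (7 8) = (7 8)(11 12) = [0, 1, 2, 3, 4, 5, 6, 8, 7, 9, 10, 12, 11]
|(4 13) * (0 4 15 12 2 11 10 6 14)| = 10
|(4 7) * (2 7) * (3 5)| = |(2 7 4)(3 5)| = 6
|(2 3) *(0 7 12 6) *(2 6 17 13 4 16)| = 10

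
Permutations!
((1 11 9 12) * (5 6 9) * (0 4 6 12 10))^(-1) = (0 10 9 6 4)(1 12 5 11)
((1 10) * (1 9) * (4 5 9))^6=((1 10 4 5 9))^6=(1 10 4 5 9)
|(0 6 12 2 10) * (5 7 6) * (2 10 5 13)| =8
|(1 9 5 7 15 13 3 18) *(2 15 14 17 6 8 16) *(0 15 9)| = 18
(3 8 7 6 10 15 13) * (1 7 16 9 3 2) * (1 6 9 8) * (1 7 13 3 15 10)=[0, 13, 6, 7, 4, 5, 1, 9, 16, 15, 10, 11, 12, 2, 14, 3, 8]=(1 13 2 6)(3 7 9 15)(8 16)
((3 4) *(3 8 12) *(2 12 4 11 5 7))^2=((2 12 3 11 5 7)(4 8))^2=(2 3 5)(7 12 11)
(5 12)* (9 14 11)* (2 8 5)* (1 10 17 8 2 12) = (1 10 17 8 5)(9 14 11) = [0, 10, 2, 3, 4, 1, 6, 7, 5, 14, 17, 9, 12, 13, 11, 15, 16, 8]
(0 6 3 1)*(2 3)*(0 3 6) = (1 3)(2 6) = [0, 3, 6, 1, 4, 5, 2]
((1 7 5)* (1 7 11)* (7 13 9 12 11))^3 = ((1 7 5 13 9 12 11))^3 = (1 13 11 5 12 7 9)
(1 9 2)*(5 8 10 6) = (1 9 2)(5 8 10 6) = [0, 9, 1, 3, 4, 8, 5, 7, 10, 2, 6]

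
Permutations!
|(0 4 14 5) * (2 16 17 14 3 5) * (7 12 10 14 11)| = 8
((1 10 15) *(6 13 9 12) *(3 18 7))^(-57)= ((1 10 15)(3 18 7)(6 13 9 12))^(-57)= (18)(6 12 9 13)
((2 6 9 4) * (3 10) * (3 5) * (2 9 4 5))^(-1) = (2 10 3 5 9 4 6)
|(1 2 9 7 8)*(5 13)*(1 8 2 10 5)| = |(1 10 5 13)(2 9 7)| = 12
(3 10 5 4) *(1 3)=(1 3 10 5 4)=[0, 3, 2, 10, 1, 4, 6, 7, 8, 9, 5]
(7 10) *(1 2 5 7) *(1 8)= (1 2 5 7 10 8)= [0, 2, 5, 3, 4, 7, 6, 10, 1, 9, 8]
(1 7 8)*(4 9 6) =(1 7 8)(4 9 6) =[0, 7, 2, 3, 9, 5, 4, 8, 1, 6]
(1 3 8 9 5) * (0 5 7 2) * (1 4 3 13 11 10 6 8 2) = (0 5 4 3 2)(1 13 11 10 6 8 9 7) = [5, 13, 0, 2, 3, 4, 8, 1, 9, 7, 6, 10, 12, 11]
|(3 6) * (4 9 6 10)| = |(3 10 4 9 6)| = 5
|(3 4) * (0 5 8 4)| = 5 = |(0 5 8 4 3)|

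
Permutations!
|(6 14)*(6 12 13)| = |(6 14 12 13)| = 4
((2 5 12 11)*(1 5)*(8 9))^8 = ((1 5 12 11 2)(8 9))^8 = (1 11 5 2 12)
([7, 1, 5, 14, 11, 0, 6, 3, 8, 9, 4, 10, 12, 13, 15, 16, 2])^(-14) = (0 3 15 2)(4 11 10)(5 7 14 16)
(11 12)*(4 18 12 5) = [0, 1, 2, 3, 18, 4, 6, 7, 8, 9, 10, 5, 11, 13, 14, 15, 16, 17, 12] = (4 18 12 11 5)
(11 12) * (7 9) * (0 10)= [10, 1, 2, 3, 4, 5, 6, 9, 8, 7, 0, 12, 11]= (0 10)(7 9)(11 12)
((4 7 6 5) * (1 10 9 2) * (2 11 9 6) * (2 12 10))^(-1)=((1 2)(4 7 12 10 6 5)(9 11))^(-1)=(1 2)(4 5 6 10 12 7)(9 11)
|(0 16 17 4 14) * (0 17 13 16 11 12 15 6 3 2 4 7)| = |(0 11 12 15 6 3 2 4 14 17 7)(13 16)| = 22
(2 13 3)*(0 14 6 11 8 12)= (0 14 6 11 8 12)(2 13 3)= [14, 1, 13, 2, 4, 5, 11, 7, 12, 9, 10, 8, 0, 3, 6]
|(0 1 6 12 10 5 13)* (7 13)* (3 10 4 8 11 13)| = 8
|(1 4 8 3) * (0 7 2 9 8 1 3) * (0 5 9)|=6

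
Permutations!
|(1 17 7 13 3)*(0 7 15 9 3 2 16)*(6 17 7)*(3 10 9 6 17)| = |(0 17 15 6 3 1 7 13 2 16)(9 10)| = 10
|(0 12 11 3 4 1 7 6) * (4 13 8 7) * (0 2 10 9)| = |(0 12 11 3 13 8 7 6 2 10 9)(1 4)| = 22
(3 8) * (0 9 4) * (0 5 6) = [9, 1, 2, 8, 5, 6, 0, 7, 3, 4] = (0 9 4 5 6)(3 8)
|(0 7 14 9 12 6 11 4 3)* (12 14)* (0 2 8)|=18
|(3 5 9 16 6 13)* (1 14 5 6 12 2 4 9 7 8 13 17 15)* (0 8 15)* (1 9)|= 30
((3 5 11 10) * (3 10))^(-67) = (3 11 5)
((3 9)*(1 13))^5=(1 13)(3 9)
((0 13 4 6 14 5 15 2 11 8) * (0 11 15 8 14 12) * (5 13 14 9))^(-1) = (0 12 6 4 13 14)(2 15)(5 9 11 8)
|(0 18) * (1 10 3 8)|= |(0 18)(1 10 3 8)|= 4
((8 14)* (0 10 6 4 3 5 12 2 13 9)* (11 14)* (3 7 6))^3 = (14)(0 5 13 10 12 9 3 2)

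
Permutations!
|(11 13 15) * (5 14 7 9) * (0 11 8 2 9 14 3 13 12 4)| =|(0 11 12 4)(2 9 5 3 13 15 8)(7 14)| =28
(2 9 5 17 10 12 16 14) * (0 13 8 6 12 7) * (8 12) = (0 13 12 16 14 2 9 5 17 10 7)(6 8) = [13, 1, 9, 3, 4, 17, 8, 0, 6, 5, 7, 11, 16, 12, 2, 15, 14, 10]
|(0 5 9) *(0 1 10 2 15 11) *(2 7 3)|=10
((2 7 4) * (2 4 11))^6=(11)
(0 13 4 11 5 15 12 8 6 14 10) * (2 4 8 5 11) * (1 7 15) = [13, 7, 4, 3, 2, 1, 14, 15, 6, 9, 0, 11, 5, 8, 10, 12] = (0 13 8 6 14 10)(1 7 15 12 5)(2 4)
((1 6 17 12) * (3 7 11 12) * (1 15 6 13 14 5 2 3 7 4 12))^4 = ((1 13 14 5 2 3 4 12 15 6 17 7 11))^4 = (1 2 15 11 5 12 7 14 4 17 13 3 6)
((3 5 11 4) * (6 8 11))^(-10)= ((3 5 6 8 11 4))^(-10)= (3 6 11)(4 5 8)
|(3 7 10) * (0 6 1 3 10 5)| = 6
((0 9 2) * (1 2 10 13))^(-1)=(0 2 1 13 10 9)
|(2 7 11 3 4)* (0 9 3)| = 7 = |(0 9 3 4 2 7 11)|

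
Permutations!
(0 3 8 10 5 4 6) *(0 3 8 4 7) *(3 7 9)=(0 8 10 5 9 3 4 6 7)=[8, 1, 2, 4, 6, 9, 7, 0, 10, 3, 5]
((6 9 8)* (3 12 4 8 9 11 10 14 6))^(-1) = ((3 12 4 8)(6 11 10 14))^(-1) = (3 8 4 12)(6 14 10 11)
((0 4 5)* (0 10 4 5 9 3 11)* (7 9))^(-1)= (0 11 3 9 7 4 10 5)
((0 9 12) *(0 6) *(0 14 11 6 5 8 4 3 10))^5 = (0 4 12 10 8 9 3 5)(6 11 14)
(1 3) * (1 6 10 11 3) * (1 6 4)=[0, 6, 2, 4, 1, 5, 10, 7, 8, 9, 11, 3]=(1 6 10 11 3 4)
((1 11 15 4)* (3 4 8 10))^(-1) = (1 4 3 10 8 15 11) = ((1 11 15 8 10 3 4))^(-1)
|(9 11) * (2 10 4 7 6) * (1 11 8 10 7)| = |(1 11 9 8 10 4)(2 7 6)| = 6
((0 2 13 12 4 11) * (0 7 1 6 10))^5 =((0 2 13 12 4 11 7 1 6 10))^5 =(0 11)(1 13)(2 7)(4 10)(6 12)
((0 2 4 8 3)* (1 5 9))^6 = ((0 2 4 8 3)(1 5 9))^6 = (9)(0 2 4 8 3)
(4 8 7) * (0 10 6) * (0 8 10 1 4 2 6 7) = (0 1 4 10 7 2 6 8) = [1, 4, 6, 3, 10, 5, 8, 2, 0, 9, 7]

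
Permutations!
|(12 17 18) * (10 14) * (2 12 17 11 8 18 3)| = 14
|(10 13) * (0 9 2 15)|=4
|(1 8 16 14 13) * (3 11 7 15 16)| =|(1 8 3 11 7 15 16 14 13)| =9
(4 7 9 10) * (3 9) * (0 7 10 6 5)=(0 7 3 9 6 5)(4 10)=[7, 1, 2, 9, 10, 0, 5, 3, 8, 6, 4]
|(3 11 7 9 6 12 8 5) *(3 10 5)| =14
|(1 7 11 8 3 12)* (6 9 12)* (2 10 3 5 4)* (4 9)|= |(1 7 11 8 5 9 12)(2 10 3 6 4)|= 35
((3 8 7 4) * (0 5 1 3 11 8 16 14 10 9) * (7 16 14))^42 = ((0 5 1 3 14 10 9)(4 11 8 16 7))^42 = (4 8 7 11 16)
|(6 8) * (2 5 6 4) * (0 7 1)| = 15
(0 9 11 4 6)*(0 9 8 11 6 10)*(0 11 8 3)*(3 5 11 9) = (0 5 11 4 10 9 6 3) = [5, 1, 2, 0, 10, 11, 3, 7, 8, 6, 9, 4]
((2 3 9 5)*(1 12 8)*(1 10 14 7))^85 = ((1 12 8 10 14 7)(2 3 9 5))^85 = (1 12 8 10 14 7)(2 3 9 5)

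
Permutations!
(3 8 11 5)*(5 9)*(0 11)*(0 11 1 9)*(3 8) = (0 1 9 5 8 11) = [1, 9, 2, 3, 4, 8, 6, 7, 11, 5, 10, 0]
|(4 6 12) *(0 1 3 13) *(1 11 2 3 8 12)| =|(0 11 2 3 13)(1 8 12 4 6)| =5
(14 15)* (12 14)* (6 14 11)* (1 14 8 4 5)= [0, 14, 2, 3, 5, 1, 8, 7, 4, 9, 10, 6, 11, 13, 15, 12]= (1 14 15 12 11 6 8 4 5)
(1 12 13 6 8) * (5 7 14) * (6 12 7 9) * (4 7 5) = (1 5 9 6 8)(4 7 14)(12 13) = [0, 5, 2, 3, 7, 9, 8, 14, 1, 6, 10, 11, 13, 12, 4]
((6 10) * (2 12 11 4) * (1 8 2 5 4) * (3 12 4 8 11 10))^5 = ((1 11)(2 4 5 8)(3 12 10 6))^5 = (1 11)(2 4 5 8)(3 12 10 6)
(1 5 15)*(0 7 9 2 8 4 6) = (0 7 9 2 8 4 6)(1 5 15) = [7, 5, 8, 3, 6, 15, 0, 9, 4, 2, 10, 11, 12, 13, 14, 1]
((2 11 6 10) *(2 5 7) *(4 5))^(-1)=(2 7 5 4 10 6 11)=((2 11 6 10 4 5 7))^(-1)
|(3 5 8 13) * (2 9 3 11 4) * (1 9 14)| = 10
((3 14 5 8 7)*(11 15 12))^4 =(3 7 8 5 14)(11 15 12)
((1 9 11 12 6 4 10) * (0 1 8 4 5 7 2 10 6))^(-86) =((0 1 9 11 12)(2 10 8 4 6 5 7))^(-86) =(0 12 11 9 1)(2 5 4 10 7 6 8)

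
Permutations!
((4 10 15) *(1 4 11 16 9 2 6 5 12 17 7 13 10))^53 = (1 4)(2 7 16 12 15 6 13 9 17 11 5 10)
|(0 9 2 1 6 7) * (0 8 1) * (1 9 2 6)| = |(0 2)(6 7 8 9)| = 4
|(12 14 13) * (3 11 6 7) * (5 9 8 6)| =21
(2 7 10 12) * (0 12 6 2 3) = [12, 1, 7, 0, 4, 5, 2, 10, 8, 9, 6, 11, 3] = (0 12 3)(2 7 10 6)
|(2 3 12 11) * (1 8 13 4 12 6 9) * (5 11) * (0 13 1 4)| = 8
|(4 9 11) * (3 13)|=6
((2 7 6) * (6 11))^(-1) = (2 6 11 7)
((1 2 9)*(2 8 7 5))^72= ((1 8 7 5 2 9))^72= (9)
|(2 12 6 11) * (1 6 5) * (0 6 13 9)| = 9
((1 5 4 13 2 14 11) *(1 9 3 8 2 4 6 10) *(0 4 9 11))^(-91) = (0 8 13 14 3 4 2 9)(1 5 6 10)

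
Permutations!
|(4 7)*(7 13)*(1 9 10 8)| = |(1 9 10 8)(4 13 7)| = 12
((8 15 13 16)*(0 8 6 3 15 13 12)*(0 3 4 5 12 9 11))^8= ((0 8 13 16 6 4 5 12 3 15 9 11))^8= (0 3 6)(4 8 15)(5 13 9)(11 12 16)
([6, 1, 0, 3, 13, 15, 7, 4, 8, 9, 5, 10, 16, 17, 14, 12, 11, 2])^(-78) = [2, 1, 17, 3, 7, 5, 0, 6, 8, 9, 10, 11, 12, 4, 14, 15, 16, 13]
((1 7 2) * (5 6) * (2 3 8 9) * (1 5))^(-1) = (1 6 5 2 9 8 3 7)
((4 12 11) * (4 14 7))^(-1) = ((4 12 11 14 7))^(-1) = (4 7 14 11 12)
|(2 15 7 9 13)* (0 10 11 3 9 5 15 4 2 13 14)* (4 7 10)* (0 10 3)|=11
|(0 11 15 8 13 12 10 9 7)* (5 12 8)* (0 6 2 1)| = 22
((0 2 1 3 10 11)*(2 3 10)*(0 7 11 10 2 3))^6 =((1 2)(7 11))^6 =(11)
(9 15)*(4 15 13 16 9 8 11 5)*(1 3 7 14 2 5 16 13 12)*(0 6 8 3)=(0 6 8 11 16 9 12 1)(2 5 4 15 3 7 14)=[6, 0, 5, 7, 15, 4, 8, 14, 11, 12, 10, 16, 1, 13, 2, 3, 9]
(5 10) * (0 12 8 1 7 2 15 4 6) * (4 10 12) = (0 4 6)(1 7 2 15 10 5 12 8) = [4, 7, 15, 3, 6, 12, 0, 2, 1, 9, 5, 11, 8, 13, 14, 10]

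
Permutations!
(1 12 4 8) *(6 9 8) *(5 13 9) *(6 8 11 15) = [0, 12, 2, 3, 8, 13, 5, 7, 1, 11, 10, 15, 4, 9, 14, 6] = (1 12 4 8)(5 13 9 11 15 6)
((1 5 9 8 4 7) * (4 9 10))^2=((1 5 10 4 7)(8 9))^2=(1 10 7 5 4)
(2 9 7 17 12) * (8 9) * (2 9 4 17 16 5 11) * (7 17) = [0, 1, 8, 3, 7, 11, 6, 16, 4, 17, 10, 2, 9, 13, 14, 15, 5, 12] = (2 8 4 7 16 5 11)(9 17 12)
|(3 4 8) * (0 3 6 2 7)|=7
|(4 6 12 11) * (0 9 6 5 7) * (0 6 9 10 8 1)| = 12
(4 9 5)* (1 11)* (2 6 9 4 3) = (1 11)(2 6 9 5 3) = [0, 11, 6, 2, 4, 3, 9, 7, 8, 5, 10, 1]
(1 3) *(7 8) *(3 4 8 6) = (1 4 8 7 6 3) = [0, 4, 2, 1, 8, 5, 3, 6, 7]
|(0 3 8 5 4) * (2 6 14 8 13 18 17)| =|(0 3 13 18 17 2 6 14 8 5 4)| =11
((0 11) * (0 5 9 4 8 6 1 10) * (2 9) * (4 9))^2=(0 5 4 6 10 11 2 8 1)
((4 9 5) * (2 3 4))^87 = ((2 3 4 9 5))^87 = (2 4 5 3 9)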